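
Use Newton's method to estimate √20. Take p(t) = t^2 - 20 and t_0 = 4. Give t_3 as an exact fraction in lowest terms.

p'(t) = 2t.
p(4) = -4, p'(4) = 8, so t_1 = 4 - (-4)/8 = 9/2.
p(9/2) = 1/4, p'(9/2) = 9, so t_2 = (9/2) - (1/4)/9 = 161/36.
p(161/36) = 1/1296, p'(161/36) = 161/18, so t_3 = (161/36) - (1/1296)/(161/18) = 51841/11592.

51841/11592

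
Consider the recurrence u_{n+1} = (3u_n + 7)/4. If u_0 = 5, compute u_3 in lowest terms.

197/32

u_1 = (3·5 + 7)/4 = 11/2.
u_2 = (3·(11/2) + 7)/4 = 47/8.
u_3 = (3·(47/8) + 7)/4 = 197/32.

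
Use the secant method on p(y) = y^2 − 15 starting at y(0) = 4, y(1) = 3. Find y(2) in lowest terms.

p(4) = 1, p(3) = −6. y(2) = 3 − (−6)·(3 − 4)/((−6) − 1) = 27/7.

27/7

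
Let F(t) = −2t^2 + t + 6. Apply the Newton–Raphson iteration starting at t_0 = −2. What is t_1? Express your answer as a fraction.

F'(t) = −4t + 1.
F(−2) = −4, F'(−2) = 9, so t_1 = (−2) − (−4)/9 = −14/9.

−14/9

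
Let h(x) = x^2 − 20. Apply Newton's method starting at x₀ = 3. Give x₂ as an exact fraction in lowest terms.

1561/348

h'(x) = 2x.
h(3) = −11, h'(3) = 6, so x₁ = 3 − (−11)/6 = 29/6.
h(29/6) = 121/36, h'(29/6) = 29/3, so x₂ = (29/6) − (121/36)/(29/3) = 1561/348.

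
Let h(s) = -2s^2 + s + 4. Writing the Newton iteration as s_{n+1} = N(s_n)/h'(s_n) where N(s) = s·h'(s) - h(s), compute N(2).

h'(s) = -4s + 1.
N(s) = s·h'(s) - h(s) = s·(-4s + 1) - (-2s^2 + s + 4) = -2s^2 - 4.
N(2) = -12.

-12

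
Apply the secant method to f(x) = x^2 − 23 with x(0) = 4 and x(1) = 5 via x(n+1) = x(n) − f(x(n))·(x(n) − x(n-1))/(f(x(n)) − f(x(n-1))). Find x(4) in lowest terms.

18181/3791

f(4) = −7, f(5) = 2. x(2) = 5 − 2·(5 − 4)/(2 − (−7)) = 43/9.
f(5) = 2, f(43/9) = −14/81. x(3) = (43/9) − (−14/81)·((43/9) − 5)/((−14/81) − 2) = 211/44.
f(43/9) = −14/81, f(211/44) = −7/1936. x(4) = (211/44) − (−7/1936)·((211/44) − (43/9))/((−7/1936) − (−14/81)) = 18181/3791.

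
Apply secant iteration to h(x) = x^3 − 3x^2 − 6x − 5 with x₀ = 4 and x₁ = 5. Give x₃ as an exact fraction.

39015/8587

h(4) = −13, h(5) = 15. x₂ = 5 − 15·(5 − 4)/(15 − (−13)) = 125/28.
h(5) = 15, h(125/28) = −57135/21952. x₃ = (125/28) − (−57135/21952)·((125/28) − 5)/((−57135/21952) − 15) = 39015/8587.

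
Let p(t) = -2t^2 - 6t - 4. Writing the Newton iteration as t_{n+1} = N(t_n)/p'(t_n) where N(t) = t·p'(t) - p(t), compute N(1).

p'(t) = -4t - 6.
N(t) = t·p'(t) - p(t) = t·(-4t - 6) - (-2t^2 - 6t - 4) = -2t^2 + 4.
N(1) = 2.

2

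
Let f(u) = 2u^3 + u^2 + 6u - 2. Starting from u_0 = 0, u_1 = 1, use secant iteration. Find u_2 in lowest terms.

2/9

f(0) = -2, f(1) = 7. u_2 = 1 - 7·(1 - 0)/(7 - (-2)) = 2/9.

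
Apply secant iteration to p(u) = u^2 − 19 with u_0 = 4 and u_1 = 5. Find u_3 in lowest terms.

61/14

p(4) = −3, p(5) = 6. u_2 = 5 − 6·(5 − 4)/(6 − (−3)) = 13/3.
p(5) = 6, p(13/3) = −2/9. u_3 = (13/3) − (−2/9)·((13/3) − 5)/((−2/9) − 6) = 61/14.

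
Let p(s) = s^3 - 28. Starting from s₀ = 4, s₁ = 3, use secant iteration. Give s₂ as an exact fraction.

p(4) = 36, p(3) = -1. s₂ = 3 - (-1)·(3 - 4)/((-1) - 36) = 112/37.

112/37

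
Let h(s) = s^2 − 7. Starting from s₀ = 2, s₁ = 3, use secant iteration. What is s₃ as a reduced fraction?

h(2) = −3, h(3) = 2. s₂ = 3 − 2·(3 − 2)/(2 − (−3)) = 13/5.
h(3) = 2, h(13/5) = −6/25. s₃ = (13/5) − (−6/25)·((13/5) − 3)/((−6/25) − 2) = 37/14.

37/14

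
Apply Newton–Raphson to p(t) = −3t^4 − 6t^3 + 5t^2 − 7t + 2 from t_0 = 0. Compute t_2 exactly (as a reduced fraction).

4638/14147

p'(t) = −12t^3 − 18t^2 + 10t − 7.
p(0) = 2, p'(0) = −7, so t_1 = 0 − 2/(−7) = 2/7.
p(2/7) = 596/2401, p'(2/7) = −2021/343, so t_2 = (2/7) − (596/2401)/(−2021/343) = 4638/14147.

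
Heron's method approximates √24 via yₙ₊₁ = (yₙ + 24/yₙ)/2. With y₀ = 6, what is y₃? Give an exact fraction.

y₁ = (6 + 24/6)/2 = 5.
y₂ = (5 + 24/5)/2 = 49/10.
y₃ = (49/10 + 24/(49/10))/2 = 4801/980.

4801/980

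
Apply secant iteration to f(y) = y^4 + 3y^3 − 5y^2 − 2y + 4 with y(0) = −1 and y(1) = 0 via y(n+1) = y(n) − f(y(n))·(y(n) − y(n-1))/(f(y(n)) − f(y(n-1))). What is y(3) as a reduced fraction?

−250/213

f(−1) = −1, f(0) = 4. y(2) = 0 − 4·(0 − (−1))/(4 − (−1)) = −4/5.
f(0) = 4, f(−4/5) = 796/625. y(3) = (−4/5) − (796/625)·((−4/5) − 0)/((796/625) − 4) = −250/213.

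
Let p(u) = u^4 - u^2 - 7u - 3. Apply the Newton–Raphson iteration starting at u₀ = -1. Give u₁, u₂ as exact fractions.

p'(u) = 4u^3 - 2u - 7.
p(-1) = 4, p'(-1) = -9, so u₁ = (-1) - 4/(-9) = -5/9.
p(-5/9) = 4432/6561, p'(-5/9) = -4793/729, so u₂ = (-5/9) - (4432/6561)/(-4793/729) = -6511/14379.

u₁ = -5/9, u₂ = -6511/14379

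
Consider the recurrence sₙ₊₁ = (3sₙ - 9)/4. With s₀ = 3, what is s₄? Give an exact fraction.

s₁ = (3·3 - 9)/4 = 0.
s₂ = (3·0 - 9)/4 = -9/4.
s₃ = (3·(-9/4) - 9)/4 = -63/16.
s₄ = (3·(-63/16) - 9)/4 = -333/64.

-333/64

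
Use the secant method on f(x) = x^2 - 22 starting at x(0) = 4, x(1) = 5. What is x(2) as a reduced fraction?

f(4) = -6, f(5) = 3. x(2) = 5 - 3·(5 - 4)/(3 - (-6)) = 14/3.

14/3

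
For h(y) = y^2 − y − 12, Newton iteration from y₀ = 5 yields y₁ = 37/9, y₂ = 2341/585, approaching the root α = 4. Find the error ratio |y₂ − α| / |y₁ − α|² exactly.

9/65

y₁ − α = 37/9 − 4 = 1/9, so |y₁ − α| = 1/9.
y₂ − α = 2341/585 − 4 = 1/585, so |y₂ − α| = 1/585.
|y₁ − α|² = 1/81.
Ratio = (1/585) / (1/81) = 9/65.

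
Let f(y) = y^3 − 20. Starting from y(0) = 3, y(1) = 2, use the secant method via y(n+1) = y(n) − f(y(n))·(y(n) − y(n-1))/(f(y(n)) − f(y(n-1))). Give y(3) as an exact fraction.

1335/487

f(3) = 7, f(2) = −12. y(2) = 2 − (−12)·(2 − 3)/((−12) − 7) = 50/19.
f(2) = −12, f(50/19) = −12180/6859. y(3) = (50/19) − (−12180/6859)·((50/19) − 2)/((−12180/6859) − (−12)) = 1335/487.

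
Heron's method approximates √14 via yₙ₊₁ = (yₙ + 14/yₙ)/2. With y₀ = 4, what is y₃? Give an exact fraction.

403201/107760

y₁ = (4 + 14/4)/2 = 15/4.
y₂ = (15/4 + 14/(15/4))/2 = 449/120.
y₃ = (449/120 + 14/(449/120))/2 = 403201/107760.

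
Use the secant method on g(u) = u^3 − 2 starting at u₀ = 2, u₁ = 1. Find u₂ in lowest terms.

g(2) = 6, g(1) = −1. u₂ = 1 − (−1)·(1 − 2)/((−1) − 6) = 8/7.

8/7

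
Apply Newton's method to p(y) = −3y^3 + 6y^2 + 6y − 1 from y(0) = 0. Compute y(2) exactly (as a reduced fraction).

41/279

p'(y) = −9y^2 + 12y + 6.
p(0) = −1, p'(0) = 6, so y(1) = 0 − (−1)/6 = 1/6.
p(1/6) = 11/72, p'(1/6) = 31/4, so y(2) = (1/6) − (11/72)/(31/4) = 41/279.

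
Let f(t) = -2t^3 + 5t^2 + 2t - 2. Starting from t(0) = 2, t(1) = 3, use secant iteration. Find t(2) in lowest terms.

f(2) = 6, f(3) = -5. t(2) = 3 - (-5)·(3 - 2)/((-5) - 6) = 28/11.

28/11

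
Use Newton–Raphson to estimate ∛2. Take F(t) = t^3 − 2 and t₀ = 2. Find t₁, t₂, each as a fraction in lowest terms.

t₁ = 3/2, t₂ = 35/27

F'(t) = 3t^2.
F(2) = 6, F'(2) = 12, so t₁ = 2 − 6/12 = 3/2.
F(3/2) = 11/8, F'(3/2) = 27/4, so t₂ = (3/2) − (11/8)/(27/4) = 35/27.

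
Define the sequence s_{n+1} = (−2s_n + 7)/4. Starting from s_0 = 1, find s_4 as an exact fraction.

s_1 = (−2·1 + 7)/4 = 5/4.
s_2 = (−2·(5/4) + 7)/4 = 9/8.
s_3 = (−2·(9/8) + 7)/4 = 19/16.
s_4 = (−2·(19/16) + 7)/4 = 37/32.

37/32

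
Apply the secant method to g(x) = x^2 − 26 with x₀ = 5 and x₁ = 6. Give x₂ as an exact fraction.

g(5) = −1, g(6) = 10. x₂ = 6 − 10·(6 − 5)/(10 − (−1)) = 56/11.

56/11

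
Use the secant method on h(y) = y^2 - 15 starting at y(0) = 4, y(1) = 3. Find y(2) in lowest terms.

27/7

h(4) = 1, h(3) = -6. y(2) = 3 - (-6)·(3 - 4)/((-6) - 1) = 27/7.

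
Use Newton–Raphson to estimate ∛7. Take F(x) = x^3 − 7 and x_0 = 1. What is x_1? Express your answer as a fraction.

3

F'(x) = 3x^2.
F(1) = −6, F'(1) = 3, so x_1 = 1 − (−6)/3 = 3.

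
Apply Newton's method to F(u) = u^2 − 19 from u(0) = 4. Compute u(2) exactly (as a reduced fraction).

F'(u) = 2u.
F(4) = −3, F'(4) = 8, so u(1) = 4 − (−3)/8 = 35/8.
F(35/8) = 9/64, F'(35/8) = 35/4, so u(2) = (35/8) − (9/64)/(35/4) = 2441/560.

2441/560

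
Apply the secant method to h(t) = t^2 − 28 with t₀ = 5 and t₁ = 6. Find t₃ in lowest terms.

164/31

h(5) = −3, h(6) = 8. t₂ = 6 − 8·(6 − 5)/(8 − (−3)) = 58/11.
h(6) = 8, h(58/11) = −24/121. t₃ = (58/11) − (−24/121)·((58/11) − 6)/((−24/121) − 8) = 164/31.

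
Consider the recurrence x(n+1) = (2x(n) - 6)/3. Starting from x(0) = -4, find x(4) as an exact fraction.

-454/81

x(1) = (2·(-4) - 6)/3 = -14/3.
x(2) = (2·(-14/3) - 6)/3 = -46/9.
x(3) = (2·(-46/9) - 6)/3 = -146/27.
x(4) = (2·(-146/27) - 6)/3 = -454/81.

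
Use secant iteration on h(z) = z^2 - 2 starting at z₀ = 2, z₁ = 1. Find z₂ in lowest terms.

h(2) = 2, h(1) = -1. z₂ = 1 - (-1)·(1 - 2)/((-1) - 2) = 4/3.

4/3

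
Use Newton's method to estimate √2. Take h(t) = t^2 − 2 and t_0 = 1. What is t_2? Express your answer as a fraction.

17/12

h'(t) = 2t.
h(1) = −1, h'(1) = 2, so t_1 = 1 − (−1)/2 = 3/2.
h(3/2) = 1/4, h'(3/2) = 3, so t_2 = (3/2) − (1/4)/3 = 17/12.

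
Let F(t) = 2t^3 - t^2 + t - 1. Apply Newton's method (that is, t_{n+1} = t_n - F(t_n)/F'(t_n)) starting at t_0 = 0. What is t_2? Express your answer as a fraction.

F'(t) = 6t^2 - 2t + 1.
F(0) = -1, F'(0) = 1, so t_1 = 0 - (-1)/1 = 1.
F(1) = 1, F'(1) = 5, so t_2 = 1 - 1/5 = 4/5.

4/5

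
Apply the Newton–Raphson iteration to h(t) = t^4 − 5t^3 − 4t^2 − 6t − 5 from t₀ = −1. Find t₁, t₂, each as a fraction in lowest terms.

t₁ = −14/17, t₂ = −772757/987122

h'(t) = 4t^3 − 15t^2 − 8t − 6.
h(−1) = 3, h'(−1) = −17, so t₁ = (−1) − 3/(−17) = −14/17.
h(−14/17) = 40167/83521, h'(−14/17) = −58066/4913, so t₂ = (−14/17) − (40167/83521)/(−58066/4913) = −772757/987122.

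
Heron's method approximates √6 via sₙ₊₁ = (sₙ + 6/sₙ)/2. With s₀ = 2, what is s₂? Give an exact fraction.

s₁ = (2 + 6/2)/2 = 5/2.
s₂ = (5/2 + 6/(5/2))/2 = 49/20.

49/20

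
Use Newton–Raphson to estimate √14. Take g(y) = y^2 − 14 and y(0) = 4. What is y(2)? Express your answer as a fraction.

449/120

g'(y) = 2y.
g(4) = 2, g'(4) = 8, so y(1) = 4 − 2/8 = 15/4.
g(15/4) = 1/16, g'(15/4) = 15/2, so y(2) = (15/4) − (1/16)/(15/2) = 449/120.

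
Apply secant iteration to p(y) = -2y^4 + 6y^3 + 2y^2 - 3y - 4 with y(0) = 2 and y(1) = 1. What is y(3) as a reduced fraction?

p(2) = 14, p(1) = -1. y(2) = 1 - (-1)·(1 - 2)/((-1) - 14) = 16/15.
p(1) = -1, p(16/15) = -11732/50625. y(3) = (16/15) - (-11732/50625)·((16/15) - 1)/((-11732/50625) - (-1)) = 42268/38893.

42268/38893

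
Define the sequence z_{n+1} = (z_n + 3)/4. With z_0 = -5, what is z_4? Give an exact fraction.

z_1 = ((-5) + 3)/4 = -1/2.
z_2 = ((-1/2) + 3)/4 = 5/8.
z_3 = ((5/8) + 3)/4 = 29/32.
z_4 = ((29/32) + 3)/4 = 125/128.

125/128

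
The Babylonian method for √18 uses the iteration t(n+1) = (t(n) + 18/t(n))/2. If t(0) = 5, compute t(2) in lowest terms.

3649/860

t(1) = (5 + 18/5)/2 = 43/10.
t(2) = (43/10 + 18/(43/10))/2 = 3649/860.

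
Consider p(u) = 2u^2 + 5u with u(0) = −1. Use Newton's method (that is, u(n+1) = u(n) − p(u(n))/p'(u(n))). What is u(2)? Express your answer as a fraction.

p'(u) = 4u + 5.
p(−1) = −3, p'(−1) = 1, so u(1) = (−1) − (−3)/1 = 2.
p(2) = 18, p'(2) = 13, so u(2) = 2 − 18/13 = 8/13.

8/13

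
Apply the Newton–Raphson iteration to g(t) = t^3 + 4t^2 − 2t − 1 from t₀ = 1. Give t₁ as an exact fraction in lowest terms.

g'(t) = 3t^2 + 8t − 2.
g(1) = 2, g'(1) = 9, so t₁ = 1 − 2/9 = 7/9.

7/9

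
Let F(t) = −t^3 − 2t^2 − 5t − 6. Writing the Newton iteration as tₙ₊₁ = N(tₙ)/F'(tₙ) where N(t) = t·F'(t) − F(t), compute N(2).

−18

F'(t) = −3t^2 − 4t − 5.
N(t) = t·F'(t) − F(t) = t·(−3t^2 − 4t − 5) − (−t^3 − 2t^2 − 5t − 6) = −2t^3 − 2t^2 + 6.
N(2) = −18.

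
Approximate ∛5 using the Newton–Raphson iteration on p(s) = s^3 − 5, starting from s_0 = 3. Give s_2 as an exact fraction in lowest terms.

509173/281961

p'(s) = 3s^2.
p(3) = 22, p'(3) = 27, so s_1 = 3 − 22/27 = 59/27.
p(59/27) = 106964/19683, p'(59/27) = 3481/243, so s_2 = (59/27) − (106964/19683)/(3481/243) = 509173/281961.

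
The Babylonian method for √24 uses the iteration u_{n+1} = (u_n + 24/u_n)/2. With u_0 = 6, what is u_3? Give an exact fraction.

u_1 = (6 + 24/6)/2 = 5.
u_2 = (5 + 24/5)/2 = 49/10.
u_3 = (49/10 + 24/(49/10))/2 = 4801/980.

4801/980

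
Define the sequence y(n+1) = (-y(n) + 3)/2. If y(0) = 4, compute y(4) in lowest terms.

19/16

y(1) = (-4 + 3)/2 = -1/2.
y(2) = (-(-1/2) + 3)/2 = 7/4.
y(3) = (-(7/4) + 3)/2 = 5/8.
y(4) = (-(5/8) + 3)/2 = 19/16.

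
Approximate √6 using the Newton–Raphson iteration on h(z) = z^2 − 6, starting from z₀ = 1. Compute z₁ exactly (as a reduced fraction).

h'(z) = 2z.
h(1) = −5, h'(1) = 2, so z₁ = 1 − (−5)/2 = 7/2.

7/2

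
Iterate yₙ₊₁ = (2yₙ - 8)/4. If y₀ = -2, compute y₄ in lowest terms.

y₁ = (2·(-2) - 8)/4 = -3.
y₂ = (2·(-3) - 8)/4 = -7/2.
y₃ = (2·(-7/2) - 8)/4 = -15/4.
y₄ = (2·(-15/4) - 8)/4 = -31/8.

-31/8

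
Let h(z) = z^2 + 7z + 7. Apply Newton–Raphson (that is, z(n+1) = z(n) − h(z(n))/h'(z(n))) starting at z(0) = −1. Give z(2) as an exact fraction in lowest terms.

−139/115

h'(z) = 2z + 7.
h(−1) = 1, h'(−1) = 5, so z(1) = (−1) − 1/5 = −6/5.
h(−6/5) = 1/25, h'(−6/5) = 23/5, so z(2) = (−6/5) − (1/25)/(23/5) = −139/115.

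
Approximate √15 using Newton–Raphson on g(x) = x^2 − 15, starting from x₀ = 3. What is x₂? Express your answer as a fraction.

31/8

g'(x) = 2x.
g(3) = −6, g'(3) = 6, so x₁ = 3 − (−6)/6 = 4.
g(4) = 1, g'(4) = 8, so x₂ = 4 − 1/8 = 31/8.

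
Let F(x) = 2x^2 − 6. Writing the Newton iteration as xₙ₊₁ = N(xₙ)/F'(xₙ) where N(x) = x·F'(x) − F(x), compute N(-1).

8

F'(x) = 4x.
N(x) = x·F'(x) − F(x) = x·(4x) − (2x^2 − 6) = 2x^2 + 6.
N(-1) = 8.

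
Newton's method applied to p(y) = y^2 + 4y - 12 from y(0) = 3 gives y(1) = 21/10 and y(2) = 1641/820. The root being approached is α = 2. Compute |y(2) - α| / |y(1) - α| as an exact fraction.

y(1) - α = 21/10 - 2 = 1/10, so |y(1) - α| = 1/10.
y(2) - α = 1641/820 - 2 = 1/820, so |y(2) - α| = 1/820.
Ratio = (1/820) / (1/10) = 1/82.

1/82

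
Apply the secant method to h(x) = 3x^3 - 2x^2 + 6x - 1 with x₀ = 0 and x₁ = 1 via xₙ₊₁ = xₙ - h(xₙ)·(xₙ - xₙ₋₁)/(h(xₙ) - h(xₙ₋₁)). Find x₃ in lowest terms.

h(0) = -1, h(1) = 6. x₂ = 1 - 6·(1 - 0)/(6 - (-1)) = 1/7.
h(1) = 6, h(1/7) = -60/343. x₃ = (1/7) - (-60/343)·((1/7) - 1)/((-60/343) - 6) = 59/353.

59/353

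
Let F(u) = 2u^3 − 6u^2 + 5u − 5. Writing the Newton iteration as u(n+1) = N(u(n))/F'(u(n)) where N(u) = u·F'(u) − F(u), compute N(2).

F'(u) = 6u^2 − 12u + 5.
N(u) = u·F'(u) − F(u) = u·(6u^2 − 12u + 5) − (2u^3 − 6u^2 + 5u − 5) = 4u^3 − 6u^2 + 5.
N(2) = 13.

13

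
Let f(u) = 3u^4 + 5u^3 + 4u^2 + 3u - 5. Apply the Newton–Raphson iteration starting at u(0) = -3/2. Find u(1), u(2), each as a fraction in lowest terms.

u(1) = -59/36, u(2) = -6840377/4226208

f'(u) = 12u^3 + 15u^2 + 8u + 3.
f(-3/2) = -35/16, f'(-3/2) = -63/4, so u(1) = (-3/2) - (-35/16)/(-63/4) = -59/36.
f(-59/36) = 257725/559872, f'(-59/36) = -44023/1944, so u(2) = (-59/36) - (257725/559872)/(-44023/1944) = -6840377/4226208.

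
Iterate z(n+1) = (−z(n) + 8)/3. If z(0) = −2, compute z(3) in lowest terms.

z(1) = (−(−2) + 8)/3 = 10/3.
z(2) = (−(10/3) + 8)/3 = 14/9.
z(3) = (−(14/9) + 8)/3 = 58/27.

58/27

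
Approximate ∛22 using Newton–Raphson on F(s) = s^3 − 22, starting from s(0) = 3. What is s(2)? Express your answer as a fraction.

F'(s) = 3s^2.
F(3) = 5, F'(3) = 27, so s(1) = 3 − 5/27 = 76/27.
F(76/27) = 5950/19683, F'(76/27) = 5776/243, so s(2) = (76/27) − (5950/19683)/(5776/243) = 655489/233928.

655489/233928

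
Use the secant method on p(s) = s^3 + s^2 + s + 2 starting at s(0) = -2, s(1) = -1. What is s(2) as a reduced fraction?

-6/5

p(-2) = -4, p(-1) = 1. s(2) = (-1) - 1·((-1) - (-2))/(1 - (-4)) = -6/5.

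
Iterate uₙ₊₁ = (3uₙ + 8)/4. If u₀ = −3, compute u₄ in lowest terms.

u₁ = (3·(−3) + 8)/4 = −1/4.
u₂ = (3·(−1/4) + 8)/4 = 29/16.
u₃ = (3·(29/16) + 8)/4 = 215/64.
u₄ = (3·(215/64) + 8)/4 = 1157/256.

1157/256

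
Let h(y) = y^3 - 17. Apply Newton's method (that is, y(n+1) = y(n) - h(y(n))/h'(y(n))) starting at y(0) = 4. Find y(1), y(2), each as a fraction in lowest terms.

y(1) = 145/48, y(2) = 3988657/1513800

h'(y) = 3y^2.
h(4) = 47, h'(4) = 48, so y(1) = 4 - 47/48 = 145/48.
h(145/48) = 1168561/110592, h'(145/48) = 21025/768, so y(2) = (145/48) - (1168561/110592)/(21025/768) = 3988657/1513800.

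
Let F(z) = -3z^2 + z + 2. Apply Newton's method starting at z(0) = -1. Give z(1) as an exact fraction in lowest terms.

-5/7

F'(z) = -6z + 1.
F(-1) = -2, F'(-1) = 7, so z(1) = (-1) - (-2)/7 = -5/7.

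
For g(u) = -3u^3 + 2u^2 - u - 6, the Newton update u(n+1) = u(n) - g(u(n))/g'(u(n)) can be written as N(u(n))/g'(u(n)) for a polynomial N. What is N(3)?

g'(u) = -9u^2 + 4u - 1.
N(u) = u·g'(u) - g(u) = u·(-9u^2 + 4u - 1) - (-3u^3 + 2u^2 - u - 6) = -6u^3 + 2u^2 + 6.
N(3) = -138.

-138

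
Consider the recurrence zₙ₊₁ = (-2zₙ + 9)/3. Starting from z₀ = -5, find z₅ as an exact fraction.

655/243

z₁ = (-2·(-5) + 9)/3 = 19/3.
z₂ = (-2·(19/3) + 9)/3 = -11/9.
z₃ = (-2·(-11/9) + 9)/3 = 103/27.
z₄ = (-2·(103/27) + 9)/3 = 37/81.
z₅ = (-2·(37/81) + 9)/3 = 655/243.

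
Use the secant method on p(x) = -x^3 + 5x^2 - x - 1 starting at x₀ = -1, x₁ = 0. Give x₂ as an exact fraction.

p(-1) = 6, p(0) = -1. x₂ = 0 - (-1)·(0 - (-1))/((-1) - 6) = -1/7.

-1/7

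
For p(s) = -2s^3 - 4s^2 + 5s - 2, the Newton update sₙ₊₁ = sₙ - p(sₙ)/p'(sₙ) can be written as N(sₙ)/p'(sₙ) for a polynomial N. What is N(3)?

p'(s) = -6s^2 - 8s + 5.
N(s) = s·p'(s) - p(s) = s·(-6s^2 - 8s + 5) - (-2s^3 - 4s^2 + 5s - 2) = -4s^3 - 4s^2 + 2.
N(3) = -142.

-142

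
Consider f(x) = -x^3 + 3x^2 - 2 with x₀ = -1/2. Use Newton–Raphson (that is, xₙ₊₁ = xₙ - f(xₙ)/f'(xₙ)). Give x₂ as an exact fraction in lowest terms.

f'(x) = -3x^2 + 6x.
f(-1/2) = -9/8, f'(-1/2) = -15/4, so x₁ = (-1/2) - (-9/8)/(-15/4) = -4/5.
f(-4/5) = 54/125, f'(-4/5) = -168/25, so x₂ = (-4/5) - (54/125)/(-168/25) = -103/140.

-103/140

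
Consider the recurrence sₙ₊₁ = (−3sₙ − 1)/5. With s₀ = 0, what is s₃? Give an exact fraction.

s₁ = (−3·0 − 1)/5 = −1/5.
s₂ = (−3·(−1/5) − 1)/5 = −2/25.
s₃ = (−3·(−2/25) − 1)/5 = −19/125.

−19/125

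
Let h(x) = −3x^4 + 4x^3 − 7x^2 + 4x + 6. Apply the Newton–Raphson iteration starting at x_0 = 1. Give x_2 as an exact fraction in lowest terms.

3369/2605

h'(x) = −12x^3 + 12x^2 − 14x + 4.
h(1) = 4, h'(1) = −10, so x_1 = 1 − 4/(−10) = 7/5.
h(7/5) = −1668/625, h'(7/5) = −3126/125, so x_2 = (7/5) − (−1668/625)/(−3126/125) = 3369/2605.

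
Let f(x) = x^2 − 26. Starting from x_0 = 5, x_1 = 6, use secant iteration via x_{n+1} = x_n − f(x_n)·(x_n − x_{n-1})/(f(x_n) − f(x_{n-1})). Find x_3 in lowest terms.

311/61

f(5) = −1, f(6) = 10. x_2 = 6 − 10·(6 − 5)/(10 − (−1)) = 56/11.
f(6) = 10, f(56/11) = −10/121. x_3 = (56/11) − (−10/121)·((56/11) − 6)/((−10/121) − 10) = 311/61.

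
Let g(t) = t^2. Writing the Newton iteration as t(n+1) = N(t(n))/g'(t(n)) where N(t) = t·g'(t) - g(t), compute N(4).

g'(t) = 2t.
N(t) = t·g'(t) - g(t) = t·(2t) - (t^2) = t^2.
N(4) = 16.

16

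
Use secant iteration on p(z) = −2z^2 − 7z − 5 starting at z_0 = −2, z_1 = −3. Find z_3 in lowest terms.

−27/11

p(−2) = 1, p(−3) = −2. z_2 = (−3) − (−2)·((−3) − (−2))/((−2) − 1) = −7/3.
p(−3) = −2, p(−7/3) = 4/9. z_3 = (−7/3) − (4/9)·((−7/3) − (−3))/((4/9) − (−2)) = −27/11.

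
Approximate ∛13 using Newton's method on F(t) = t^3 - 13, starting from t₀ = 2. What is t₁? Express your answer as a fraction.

29/12

F'(t) = 3t^2.
F(2) = -5, F'(2) = 12, so t₁ = 2 - (-5)/12 = 29/12.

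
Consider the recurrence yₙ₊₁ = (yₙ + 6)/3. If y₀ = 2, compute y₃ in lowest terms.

80/27

y₁ = (2 + 6)/3 = 8/3.
y₂ = ((8/3) + 6)/3 = 26/9.
y₃ = ((26/9) + 6)/3 = 80/27.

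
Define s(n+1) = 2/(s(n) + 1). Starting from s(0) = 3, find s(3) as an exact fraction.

s(1) = 2/(3 + 1) = 1/2.
s(2) = 2/(1/2 + 1) = 4/3.
s(3) = 2/(4/3 + 1) = 6/7.

6/7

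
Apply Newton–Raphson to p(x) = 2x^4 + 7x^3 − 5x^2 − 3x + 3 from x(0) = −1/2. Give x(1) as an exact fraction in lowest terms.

−9/10

p'(x) = 8x^3 + 21x^2 − 10x − 3.
p(−1/2) = 5/2, p'(−1/2) = 25/4, so x(1) = (−1/2) − (5/2)/(25/4) = −9/10.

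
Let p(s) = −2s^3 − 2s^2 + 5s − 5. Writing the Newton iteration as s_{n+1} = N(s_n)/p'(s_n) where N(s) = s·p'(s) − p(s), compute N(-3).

p'(s) = −6s^2 − 4s + 5.
N(s) = s·p'(s) − p(s) = s·(−6s^2 − 4s + 5) − (−2s^3 − 2s^2 + 5s − 5) = −4s^3 − 2s^2 + 5.
N(-3) = 95.

95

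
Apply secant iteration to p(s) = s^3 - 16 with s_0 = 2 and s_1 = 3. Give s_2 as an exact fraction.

p(2) = -8, p(3) = 11. s_2 = 3 - 11·(3 - 2)/(11 - (-8)) = 46/19.

46/19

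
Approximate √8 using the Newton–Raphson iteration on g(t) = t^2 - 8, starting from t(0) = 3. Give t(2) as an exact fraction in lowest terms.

g'(t) = 2t.
g(3) = 1, g'(3) = 6, so t(1) = 3 - 1/6 = 17/6.
g(17/6) = 1/36, g'(17/6) = 17/3, so t(2) = (17/6) - (1/36)/(17/3) = 577/204.

577/204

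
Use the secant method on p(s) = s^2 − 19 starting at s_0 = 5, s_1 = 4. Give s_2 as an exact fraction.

p(5) = 6, p(4) = −3. s_2 = 4 − (−3)·(4 − 5)/((−3) − 6) = 13/3.

13/3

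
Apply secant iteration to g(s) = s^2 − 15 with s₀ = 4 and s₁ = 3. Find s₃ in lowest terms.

g(4) = 1, g(3) = −6. s₂ = 3 − (−6)·(3 − 4)/((−6) − 1) = 27/7.
g(3) = −6, g(27/7) = −6/49. s₃ = (27/7) − (−6/49)·((27/7) − 3)/((−6/49) − (−6)) = 31/8.

31/8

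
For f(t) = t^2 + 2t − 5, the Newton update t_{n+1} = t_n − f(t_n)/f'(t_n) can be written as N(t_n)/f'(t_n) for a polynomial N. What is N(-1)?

6

f'(t) = 2t + 2.
N(t) = t·f'(t) − f(t) = t·(2t + 2) − (t^2 + 2t − 5) = t^2 + 5.
N(-1) = 6.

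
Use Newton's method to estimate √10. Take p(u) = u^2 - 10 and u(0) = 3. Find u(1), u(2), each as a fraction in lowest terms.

u(1) = 19/6, u(2) = 721/228

p'(u) = 2u.
p(3) = -1, p'(3) = 6, so u(1) = 3 - (-1)/6 = 19/6.
p(19/6) = 1/36, p'(19/6) = 19/3, so u(2) = (19/6) - (1/36)/(19/3) = 721/228.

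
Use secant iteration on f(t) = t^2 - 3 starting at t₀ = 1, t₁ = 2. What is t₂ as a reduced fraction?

f(1) = -2, f(2) = 1. t₂ = 2 - 1·(2 - 1)/(1 - (-2)) = 5/3.

5/3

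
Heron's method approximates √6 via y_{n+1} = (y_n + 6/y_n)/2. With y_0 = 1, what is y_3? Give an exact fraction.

y_1 = (1 + 6/1)/2 = 7/2.
y_2 = (7/2 + 6/(7/2))/2 = 73/28.
y_3 = (73/28 + 6/(73/28))/2 = 10033/4088.

10033/4088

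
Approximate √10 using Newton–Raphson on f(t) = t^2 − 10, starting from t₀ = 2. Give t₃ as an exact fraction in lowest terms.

15761/4984

f'(t) = 2t.
f(2) = −6, f'(2) = 4, so t₁ = 2 − (−6)/4 = 7/2.
f(7/2) = 9/4, f'(7/2) = 7, so t₂ = (7/2) − (9/4)/7 = 89/28.
f(89/28) = 81/784, f'(89/28) = 89/14, so t₃ = (89/28) − (81/784)/(89/14) = 15761/4984.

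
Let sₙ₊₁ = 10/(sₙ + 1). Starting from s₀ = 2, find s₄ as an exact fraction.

430/173

s₁ = 10/(2 + 1) = 10/3.
s₂ = 10/(10/3 + 1) = 30/13.
s₃ = 10/(30/13 + 1) = 130/43.
s₄ = 10/(130/43 + 1) = 430/173.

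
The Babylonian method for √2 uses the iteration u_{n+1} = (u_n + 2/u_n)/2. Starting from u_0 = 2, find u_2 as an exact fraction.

u_1 = (2 + 2/2)/2 = 3/2.
u_2 = (3/2 + 2/(3/2))/2 = 17/12.

17/12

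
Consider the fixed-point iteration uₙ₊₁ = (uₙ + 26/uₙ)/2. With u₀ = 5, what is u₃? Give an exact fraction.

u₁ = (5 + 26/5)/2 = 51/10.
u₂ = (51/10 + 26/(51/10))/2 = 5201/1020.
u₃ = (5201/1020 + 26/(5201/1020))/2 = 54100801/10610040.

54100801/10610040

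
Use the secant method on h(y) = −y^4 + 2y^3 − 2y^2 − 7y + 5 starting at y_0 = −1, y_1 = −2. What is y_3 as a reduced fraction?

h(−1) = 7, h(−2) = −21. y_2 = (−2) − (−21)·((−2) − (−1))/((−21) − 7) = −5/4.
h(−2) = −21, h(−5/4) = 1095/256. y_3 = (−5/4) − (1095/256)·((−5/4) − (−2))/((1095/256) − (−21)) = −990/719.

−990/719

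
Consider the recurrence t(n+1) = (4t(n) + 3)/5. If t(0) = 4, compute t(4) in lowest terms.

t(1) = (4·4 + 3)/5 = 19/5.
t(2) = (4·(19/5) + 3)/5 = 91/25.
t(3) = (4·(91/25) + 3)/5 = 439/125.
t(4) = (4·(439/125) + 3)/5 = 2131/625.

2131/625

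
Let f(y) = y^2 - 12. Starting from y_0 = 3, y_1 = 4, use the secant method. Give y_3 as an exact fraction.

f(3) = -3, f(4) = 4. y_2 = 4 - 4·(4 - 3)/(4 - (-3)) = 24/7.
f(4) = 4, f(24/7) = -12/49. y_3 = (24/7) - (-12/49)·((24/7) - 4)/((-12/49) - 4) = 45/13.

45/13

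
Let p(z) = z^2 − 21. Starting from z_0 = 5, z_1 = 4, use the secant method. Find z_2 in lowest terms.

41/9

p(5) = 4, p(4) = −5. z_2 = 4 − (−5)·(4 − 5)/((−5) − 4) = 41/9.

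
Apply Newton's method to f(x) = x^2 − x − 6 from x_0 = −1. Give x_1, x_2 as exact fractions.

f'(x) = 2x − 1.
f(−1) = −4, f'(−1) = −3, so x_1 = (−1) − (−4)/(−3) = −7/3.
f(−7/3) = 16/9, f'(−7/3) = −17/3, so x_2 = (−7/3) − (16/9)/(−17/3) = −103/51.

x_1 = −7/3, x_2 = −103/51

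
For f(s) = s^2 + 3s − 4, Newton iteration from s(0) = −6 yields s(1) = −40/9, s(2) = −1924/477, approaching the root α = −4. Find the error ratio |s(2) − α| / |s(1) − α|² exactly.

9/53

s(1) − α = −40/9 − (−4) = −40/9 + 4 = −4/9, so |s(1) − α| = 4/9.
s(2) − α = −1924/477 − (−4) = −1924/477 + 4 = −16/477, so |s(2) − α| = 16/477.
|s(1) − α|² = 16/81.
Ratio = (16/477) / (16/81) = 9/53.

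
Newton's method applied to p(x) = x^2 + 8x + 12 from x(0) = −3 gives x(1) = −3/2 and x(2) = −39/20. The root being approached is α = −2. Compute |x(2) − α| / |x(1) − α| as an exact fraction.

x(1) − α = −3/2 − (−2) = −3/2 + 2 = 1/2, so |x(1) − α| = 1/2.
x(2) − α = −39/20 − (−2) = −39/20 + 2 = 1/20, so |x(2) − α| = 1/20.
Ratio = (1/20) / (1/2) = 1/10.

1/10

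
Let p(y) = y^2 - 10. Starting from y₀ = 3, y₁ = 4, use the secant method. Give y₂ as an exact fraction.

22/7

p(3) = -1, p(4) = 6. y₂ = 4 - 6·(4 - 3)/(6 - (-1)) = 22/7.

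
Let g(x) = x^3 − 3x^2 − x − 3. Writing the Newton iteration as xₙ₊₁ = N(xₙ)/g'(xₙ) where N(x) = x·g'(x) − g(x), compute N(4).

83

g'(x) = 3x^2 − 6x − 1.
N(x) = x·g'(x) − g(x) = x·(3x^2 − 6x − 1) − (x^3 − 3x^2 − x − 3) = 2x^3 − 3x^2 + 3.
N(4) = 83.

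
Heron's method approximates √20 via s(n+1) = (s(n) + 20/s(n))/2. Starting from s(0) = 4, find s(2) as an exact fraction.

161/36

s(1) = (4 + 20/4)/2 = 9/2.
s(2) = (9/2 + 20/(9/2))/2 = 161/36.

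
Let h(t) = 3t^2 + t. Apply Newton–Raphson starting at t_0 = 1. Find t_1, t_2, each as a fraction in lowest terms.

h'(t) = 6t + 1.
h(1) = 4, h'(1) = 7, so t_1 = 1 - 4/7 = 3/7.
h(3/7) = 48/49, h'(3/7) = 25/7, so t_2 = (3/7) - (48/49)/(25/7) = 27/175.

t_1 = 3/7, t_2 = 27/175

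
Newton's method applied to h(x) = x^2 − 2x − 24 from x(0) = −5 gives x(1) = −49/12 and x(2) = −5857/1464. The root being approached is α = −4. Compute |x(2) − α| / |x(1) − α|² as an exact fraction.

x(1) − α = −49/12 − (−4) = −49/12 + 4 = −1/12, so |x(1) − α| = 1/12.
x(2) − α = −5857/1464 − (−4) = −5857/1464 + 4 = −1/1464, so |x(2) − α| = 1/1464.
|x(1) − α|² = 1/144.
Ratio = (1/1464) / (1/144) = 6/61.

6/61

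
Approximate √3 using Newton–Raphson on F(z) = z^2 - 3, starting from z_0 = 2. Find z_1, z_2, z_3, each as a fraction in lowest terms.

z_1 = 7/4, z_2 = 97/56, z_3 = 18817/10864

F'(z) = 2z.
F(2) = 1, F'(2) = 4, so z_1 = 2 - 1/4 = 7/4.
F(7/4) = 1/16, F'(7/4) = 7/2, so z_2 = (7/4) - (1/16)/(7/2) = 97/56.
F(97/56) = 1/3136, F'(97/56) = 97/28, so z_3 = (97/56) - (1/3136)/(97/28) = 18817/10864.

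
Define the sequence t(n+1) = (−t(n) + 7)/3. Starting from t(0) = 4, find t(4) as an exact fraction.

t(1) = (−4 + 7)/3 = 1.
t(2) = (−1 + 7)/3 = 2.
t(3) = (−2 + 7)/3 = 5/3.
t(4) = (−(5/3) + 7)/3 = 16/9.

16/9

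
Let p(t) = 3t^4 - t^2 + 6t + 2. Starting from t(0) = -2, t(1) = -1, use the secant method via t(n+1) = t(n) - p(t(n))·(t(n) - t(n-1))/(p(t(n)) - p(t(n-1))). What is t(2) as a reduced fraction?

-19/18

p(-2) = 34, p(-1) = -2. t(2) = (-1) - (-2)·((-1) - (-2))/((-2) - 34) = -19/18.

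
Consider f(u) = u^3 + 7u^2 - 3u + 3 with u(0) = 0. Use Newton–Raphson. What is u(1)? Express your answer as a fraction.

f'(u) = 3u^2 + 14u - 3.
f(0) = 3, f'(0) = -3, so u(1) = 0 - 3/(-3) = 1.

1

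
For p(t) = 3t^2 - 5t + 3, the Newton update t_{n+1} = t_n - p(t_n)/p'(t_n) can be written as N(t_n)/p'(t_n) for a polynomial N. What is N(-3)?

p'(t) = 6t - 5.
N(t) = t·p'(t) - p(t) = t·(6t - 5) - (3t^2 - 5t + 3) = 3t^2 - 3.
N(-3) = 24.

24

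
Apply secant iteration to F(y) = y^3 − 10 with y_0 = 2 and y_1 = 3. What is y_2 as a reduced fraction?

F(2) = −2, F(3) = 17. y_2 = 3 − 17·(3 − 2)/(17 − (−2)) = 40/19.

40/19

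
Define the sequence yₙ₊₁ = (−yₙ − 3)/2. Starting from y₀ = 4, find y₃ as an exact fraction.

y₁ = (−4 − 3)/2 = −7/2.
y₂ = (−(−7/2) − 3)/2 = 1/4.
y₃ = (−(1/4) − 3)/2 = −13/8.

−13/8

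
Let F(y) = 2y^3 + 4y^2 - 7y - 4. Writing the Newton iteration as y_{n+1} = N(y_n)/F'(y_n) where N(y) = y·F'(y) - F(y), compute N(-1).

4

F'(y) = 6y^2 + 8y - 7.
N(y) = y·F'(y) - F(y) = y·(6y^2 + 8y - 7) - (2y^3 + 4y^2 - 7y - 4) = 4y^3 + 4y^2 + 4.
N(-1) = 4.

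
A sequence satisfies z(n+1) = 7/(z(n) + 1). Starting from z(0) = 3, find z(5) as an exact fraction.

812/389

z(1) = 7/(3 + 1) = 7/4.
z(2) = 7/(7/4 + 1) = 28/11.
z(3) = 7/(28/11 + 1) = 77/39.
z(4) = 7/(77/39 + 1) = 273/116.
z(5) = 7/(273/116 + 1) = 812/389.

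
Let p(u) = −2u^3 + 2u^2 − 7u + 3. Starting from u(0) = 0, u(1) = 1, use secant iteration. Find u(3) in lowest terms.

165/361

p(0) = 3, p(1) = −4. u(2) = 1 − (−4)·(1 − 0)/((−4) − 3) = 3/7.
p(1) = −4, p(3/7) = 72/343. u(3) = (3/7) − (72/343)·((3/7) − 1)/((72/343) − (−4)) = 165/361.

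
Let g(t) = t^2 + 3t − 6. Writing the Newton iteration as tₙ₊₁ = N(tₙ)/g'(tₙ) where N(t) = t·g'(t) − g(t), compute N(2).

10

g'(t) = 2t + 3.
N(t) = t·g'(t) − g(t) = t·(2t + 3) − (t^2 + 3t − 6) = t^2 + 6.
N(2) = 10.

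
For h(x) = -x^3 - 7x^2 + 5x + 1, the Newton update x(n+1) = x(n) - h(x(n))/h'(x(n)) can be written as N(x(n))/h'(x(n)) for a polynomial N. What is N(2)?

h'(x) = -3x^2 - 14x + 5.
N(x) = x·h'(x) - h(x) = x·(-3x^2 - 14x + 5) - (-x^3 - 7x^2 + 5x + 1) = -2x^3 - 7x^2 - 1.
N(2) = -45.

-45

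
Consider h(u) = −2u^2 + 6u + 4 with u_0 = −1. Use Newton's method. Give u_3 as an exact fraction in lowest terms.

h'(u) = −4u + 6.
h(−1) = −4, h'(−1) = 10, so u_1 = (−1) − (−4)/10 = −3/5.
h(−3/5) = −8/25, h'(−3/5) = 42/5, so u_2 = (−3/5) − (−8/25)/(42/5) = −59/105.
h(−59/105) = −32/11025, h'(−59/105) = 866/105, so u_3 = (−59/105) − (−32/11025)/(866/105) = −25531/45465.

−25531/45465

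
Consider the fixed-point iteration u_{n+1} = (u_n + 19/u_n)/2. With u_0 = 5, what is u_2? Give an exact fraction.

u_1 = (5 + 19/5)/2 = 22/5.
u_2 = (22/5 + 19/(22/5))/2 = 959/220.

959/220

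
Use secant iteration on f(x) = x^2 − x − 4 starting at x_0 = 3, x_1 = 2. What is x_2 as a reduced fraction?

f(3) = 2, f(2) = −2. x_2 = 2 − (−2)·(2 − 3)/((−2) − 2) = 5/2.

5/2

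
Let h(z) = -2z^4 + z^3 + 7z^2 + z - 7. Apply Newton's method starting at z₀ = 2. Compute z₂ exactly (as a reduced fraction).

h'(z) = -8z^3 + 3z^2 + 14z + 1.
h(2) = -1, h'(2) = -23, so z₁ = 2 - (-1)/(-23) = 45/23.
h(45/23) = -18172/279841, h'(45/23) = -243838/12167, so z₂ = (45/23) - (-18172/279841)/(-243838/12167) = 782467/400591.

782467/400591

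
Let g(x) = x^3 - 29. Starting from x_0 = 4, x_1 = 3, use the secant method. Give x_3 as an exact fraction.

g(4) = 35, g(3) = -2. x_2 = 3 - (-2)·(3 - 4)/((-2) - 35) = 113/37.
g(3) = -2, g(113/37) = -26040/50653. x_3 = (113/37) - (-26040/50653)·((113/37) - 3)/((-26040/50653) - (-2)) = 115637/37633.

115637/37633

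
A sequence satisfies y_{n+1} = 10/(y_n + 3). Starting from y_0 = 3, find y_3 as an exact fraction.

y_1 = 10/(3 + 3) = 5/3.
y_2 = 10/(5/3 + 3) = 15/7.
y_3 = 10/(15/7 + 3) = 35/18.

35/18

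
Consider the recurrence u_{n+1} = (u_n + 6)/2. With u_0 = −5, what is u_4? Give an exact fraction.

85/16

u_1 = ((−5) + 6)/2 = 1/2.
u_2 = ((1/2) + 6)/2 = 13/4.
u_3 = ((13/4) + 6)/2 = 37/8.
u_4 = ((37/8) + 6)/2 = 85/16.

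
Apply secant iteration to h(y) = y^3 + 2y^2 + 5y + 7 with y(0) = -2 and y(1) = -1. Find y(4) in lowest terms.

h(-2) = -3, h(-1) = 3. y(2) = (-1) - 3·((-1) - (-2))/(3 - (-3)) = -3/2.
h(-1) = 3, h(-3/2) = 5/8. y(3) = (-3/2) - (5/8)·((-3/2) - (-1))/((5/8) - 3) = -31/19.
h(-3/2) = 5/8, h(-31/19) = -1215/6859. y(4) = (-31/19) - (-1215/6859)·((-31/19) - (-3/2))/((-1215/6859) - (5/8)) = -14107/8803.

-14107/8803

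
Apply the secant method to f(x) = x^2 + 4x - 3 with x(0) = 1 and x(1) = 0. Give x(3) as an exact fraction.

15/23

f(1) = 2, f(0) = -3. x(2) = 0 - (-3)·(0 - 1)/((-3) - 2) = 3/5.
f(0) = -3, f(3/5) = -6/25. x(3) = (3/5) - (-6/25)·((3/5) - 0)/((-6/25) - (-3)) = 15/23.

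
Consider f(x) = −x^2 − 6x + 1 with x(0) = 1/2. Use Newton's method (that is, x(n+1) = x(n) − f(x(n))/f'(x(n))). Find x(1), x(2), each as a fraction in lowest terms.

f'(x) = −2x − 6.
f(1/2) = −9/4, f'(1/2) = −7, so x(1) = (1/2) − (−9/4)/(−7) = 5/28.
f(5/28) = −81/784, f'(5/28) = −89/14, so x(2) = (5/28) − (−81/784)/(−89/14) = 809/4984.

x(1) = 5/28, x(2) = 809/4984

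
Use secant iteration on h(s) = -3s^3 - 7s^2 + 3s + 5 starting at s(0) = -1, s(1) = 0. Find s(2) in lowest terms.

-5/7

h(-1) = -2, h(0) = 5. s(2) = 0 - 5·(0 - (-1))/(5 - (-2)) = -5/7.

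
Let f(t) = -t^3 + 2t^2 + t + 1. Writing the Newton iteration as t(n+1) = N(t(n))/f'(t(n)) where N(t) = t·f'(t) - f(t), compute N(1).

f'(t) = -3t^2 + 4t + 1.
N(t) = t·f'(t) - f(t) = t·(-3t^2 + 4t + 1) - (-t^3 + 2t^2 + t + 1) = -2t^3 + 2t^2 - 1.
N(1) = -1.

-1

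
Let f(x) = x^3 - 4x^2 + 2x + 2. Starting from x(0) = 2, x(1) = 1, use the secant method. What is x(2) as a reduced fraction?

f(2) = -2, f(1) = 1. x(2) = 1 - 1·(1 - 2)/(1 - (-2)) = 4/3.

4/3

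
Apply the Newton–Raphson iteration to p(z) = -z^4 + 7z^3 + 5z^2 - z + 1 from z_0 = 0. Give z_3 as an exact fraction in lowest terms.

p'(z) = -4z^3 + 21z^2 + 10z - 1.
p(0) = 1, p'(0) = -1, so z_1 = 0 - 1/(-1) = 1.
p(1) = 11, p'(1) = 26, so z_2 = 1 - 11/26 = 15/26.
p(15/26) = 1517461/456976, p'(15/26) = 96587/8788, so z_3 = (15/26) - (1517461/456976)/(96587/8788) = 1380149/5022524.

1380149/5022524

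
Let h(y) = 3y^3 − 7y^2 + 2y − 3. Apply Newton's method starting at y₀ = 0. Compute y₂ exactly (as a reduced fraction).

6

h'(y) = 9y^2 − 14y + 2.
h(0) = −3, h'(0) = 2, so y₁ = 0 − (−3)/2 = 3/2.
h(3/2) = −45/8, h'(3/2) = 5/4, so y₂ = (3/2) − (−45/8)/(5/4) = 6.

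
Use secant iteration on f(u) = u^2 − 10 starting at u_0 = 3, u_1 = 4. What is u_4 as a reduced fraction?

f(3) = −1, f(4) = 6. u_2 = 4 − 6·(4 − 3)/(6 − (−1)) = 22/7.
f(4) = 6, f(22/7) = −6/49. u_3 = (22/7) − (−6/49)·((22/7) − 4)/((−6/49) − 6) = 79/25.
f(22/7) = −6/49, f(79/25) = −9/625. u_4 = (79/25) − (−9/625)·((79/25) − (22/7))/((−9/625) − (−6/49)) = 3488/1103.

3488/1103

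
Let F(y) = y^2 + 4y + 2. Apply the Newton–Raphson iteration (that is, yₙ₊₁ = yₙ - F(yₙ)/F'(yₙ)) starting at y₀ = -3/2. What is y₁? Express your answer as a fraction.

F'(y) = 2y + 4.
F(-3/2) = -7/4, F'(-3/2) = 1, so y₁ = (-3/2) - (-7/4)/1 = 1/4.

1/4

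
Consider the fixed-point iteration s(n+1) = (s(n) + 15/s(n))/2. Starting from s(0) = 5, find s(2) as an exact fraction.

s(1) = (5 + 15/5)/2 = 4.
s(2) = (4 + 15/4)/2 = 31/8.

31/8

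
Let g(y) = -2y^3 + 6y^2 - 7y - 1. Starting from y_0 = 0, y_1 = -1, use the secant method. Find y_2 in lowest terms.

g(0) = -1, g(-1) = 14. y_2 = (-1) - 14·((-1) - 0)/(14 - (-1)) = -1/15.

-1/15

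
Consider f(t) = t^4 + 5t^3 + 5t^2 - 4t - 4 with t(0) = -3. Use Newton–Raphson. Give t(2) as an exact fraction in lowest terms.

-21398/6867

f'(t) = 4t^3 + 15t^2 + 10t - 4.
f(-3) = -1, f'(-3) = -7, so t(1) = (-3) - (-1)/(-7) = -22/7.
f(-22/7) = 736/2401, f'(-22/7) = -3924/343, so t(2) = (-22/7) - (736/2401)/(-3924/343) = -21398/6867.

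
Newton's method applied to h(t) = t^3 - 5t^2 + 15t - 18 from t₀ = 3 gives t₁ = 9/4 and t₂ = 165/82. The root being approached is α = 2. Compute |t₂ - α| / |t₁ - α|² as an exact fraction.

8/41

t₁ - α = 9/4 - 2 = 1/4, so |t₁ - α| = 1/4.
t₂ - α = 165/82 - 2 = 1/82, so |t₂ - α| = 1/82.
|t₁ - α|² = 1/16.
Ratio = (1/82) / (1/16) = 8/41.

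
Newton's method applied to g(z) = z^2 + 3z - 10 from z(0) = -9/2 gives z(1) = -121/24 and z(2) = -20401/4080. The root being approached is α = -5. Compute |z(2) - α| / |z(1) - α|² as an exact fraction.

12/85

z(1) - α = -121/24 - (-5) = -121/24 + 5 = -1/24, so |z(1) - α| = 1/24.
z(2) - α = -20401/4080 - (-5) = -20401/4080 + 5 = -1/4080, so |z(2) - α| = 1/4080.
|z(1) - α|² = 1/576.
Ratio = (1/4080) / (1/576) = 12/85.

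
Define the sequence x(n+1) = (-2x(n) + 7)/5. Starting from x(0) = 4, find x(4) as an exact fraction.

x(1) = (-2·4 + 7)/5 = -1/5.
x(2) = (-2·(-1/5) + 7)/5 = 37/25.
x(3) = (-2·(37/25) + 7)/5 = 101/125.
x(4) = (-2·(101/125) + 7)/5 = 673/625.

673/625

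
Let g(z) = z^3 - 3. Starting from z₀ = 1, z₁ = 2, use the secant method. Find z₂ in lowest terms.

9/7

g(1) = -2, g(2) = 5. z₂ = 2 - 5·(2 - 1)/(5 - (-2)) = 9/7.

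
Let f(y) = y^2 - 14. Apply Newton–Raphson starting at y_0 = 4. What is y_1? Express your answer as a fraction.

f'(y) = 2y.
f(4) = 2, f'(4) = 8, so y_1 = 4 - 2/8 = 15/4.

15/4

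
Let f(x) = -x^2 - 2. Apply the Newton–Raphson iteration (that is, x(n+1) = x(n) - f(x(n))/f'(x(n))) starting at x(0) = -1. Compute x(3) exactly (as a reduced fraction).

-17/56

f'(x) = -2x.
f(-1) = -3, f'(-1) = 2, so x(1) = (-1) - (-3)/2 = 1/2.
f(1/2) = -9/4, f'(1/2) = -1, so x(2) = (1/2) - (-9/4)/(-1) = -7/4.
f(-7/4) = -81/16, f'(-7/4) = 7/2, so x(3) = (-7/4) - (-81/16)/(7/2) = -17/56.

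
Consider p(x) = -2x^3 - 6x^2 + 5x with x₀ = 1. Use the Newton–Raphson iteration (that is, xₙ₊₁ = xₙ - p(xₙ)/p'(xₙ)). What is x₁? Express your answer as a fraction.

p'(x) = -6x^2 - 12x + 5.
p(1) = -3, p'(1) = -13, so x₁ = 1 - (-3)/(-13) = 10/13.

10/13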